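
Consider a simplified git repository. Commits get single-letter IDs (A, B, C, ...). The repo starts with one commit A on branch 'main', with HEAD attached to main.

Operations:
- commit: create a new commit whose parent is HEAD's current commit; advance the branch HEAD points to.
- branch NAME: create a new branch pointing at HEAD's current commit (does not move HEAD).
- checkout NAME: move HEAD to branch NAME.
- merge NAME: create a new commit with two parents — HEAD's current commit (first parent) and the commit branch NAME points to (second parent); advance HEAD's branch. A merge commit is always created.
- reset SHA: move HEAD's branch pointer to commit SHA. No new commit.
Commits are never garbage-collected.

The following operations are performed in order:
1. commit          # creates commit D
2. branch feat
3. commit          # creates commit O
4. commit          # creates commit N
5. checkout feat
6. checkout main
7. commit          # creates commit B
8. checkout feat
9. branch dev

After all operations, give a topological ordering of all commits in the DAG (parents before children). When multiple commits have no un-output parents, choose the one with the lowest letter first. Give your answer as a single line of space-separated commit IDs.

After op 1 (commit): HEAD=main@D [main=D]
After op 2 (branch): HEAD=main@D [feat=D main=D]
After op 3 (commit): HEAD=main@O [feat=D main=O]
After op 4 (commit): HEAD=main@N [feat=D main=N]
After op 5 (checkout): HEAD=feat@D [feat=D main=N]
After op 6 (checkout): HEAD=main@N [feat=D main=N]
After op 7 (commit): HEAD=main@B [feat=D main=B]
After op 8 (checkout): HEAD=feat@D [feat=D main=B]
After op 9 (branch): HEAD=feat@D [dev=D feat=D main=B]
commit A: parents=[]
commit B: parents=['N']
commit D: parents=['A']
commit N: parents=['O']
commit O: parents=['D']

Answer: A D O N B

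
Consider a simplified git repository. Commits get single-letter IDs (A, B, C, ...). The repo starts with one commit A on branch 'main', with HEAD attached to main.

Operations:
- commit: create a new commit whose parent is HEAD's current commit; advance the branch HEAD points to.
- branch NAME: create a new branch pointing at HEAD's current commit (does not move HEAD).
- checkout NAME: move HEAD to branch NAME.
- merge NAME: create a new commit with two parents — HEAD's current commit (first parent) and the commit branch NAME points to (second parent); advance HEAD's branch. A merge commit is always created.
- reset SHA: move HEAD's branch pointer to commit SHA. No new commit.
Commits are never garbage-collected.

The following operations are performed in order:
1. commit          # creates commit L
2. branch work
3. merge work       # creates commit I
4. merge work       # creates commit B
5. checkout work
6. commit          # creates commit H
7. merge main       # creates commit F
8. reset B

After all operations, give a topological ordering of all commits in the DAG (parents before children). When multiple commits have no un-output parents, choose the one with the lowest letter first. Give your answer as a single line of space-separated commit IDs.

After op 1 (commit): HEAD=main@L [main=L]
After op 2 (branch): HEAD=main@L [main=L work=L]
After op 3 (merge): HEAD=main@I [main=I work=L]
After op 4 (merge): HEAD=main@B [main=B work=L]
After op 5 (checkout): HEAD=work@L [main=B work=L]
After op 6 (commit): HEAD=work@H [main=B work=H]
After op 7 (merge): HEAD=work@F [main=B work=F]
After op 8 (reset): HEAD=work@B [main=B work=B]
commit A: parents=[]
commit B: parents=['I', 'L']
commit F: parents=['H', 'B']
commit H: parents=['L']
commit I: parents=['L', 'L']
commit L: parents=['A']

Answer: A L H I B F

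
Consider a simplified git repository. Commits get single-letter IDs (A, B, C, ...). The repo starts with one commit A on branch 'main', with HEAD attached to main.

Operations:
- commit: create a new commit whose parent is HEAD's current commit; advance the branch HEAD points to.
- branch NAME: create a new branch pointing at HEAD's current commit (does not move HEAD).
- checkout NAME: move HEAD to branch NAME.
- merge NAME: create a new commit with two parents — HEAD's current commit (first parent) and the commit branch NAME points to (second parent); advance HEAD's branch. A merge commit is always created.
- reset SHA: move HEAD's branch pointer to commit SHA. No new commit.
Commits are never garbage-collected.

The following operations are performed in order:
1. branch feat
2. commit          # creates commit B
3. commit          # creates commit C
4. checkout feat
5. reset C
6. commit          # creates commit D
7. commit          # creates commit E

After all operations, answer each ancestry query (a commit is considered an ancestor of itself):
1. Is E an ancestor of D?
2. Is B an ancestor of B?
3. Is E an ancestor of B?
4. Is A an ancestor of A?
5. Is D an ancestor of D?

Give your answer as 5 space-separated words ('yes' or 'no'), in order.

Answer: no yes no yes yes

Derivation:
After op 1 (branch): HEAD=main@A [feat=A main=A]
After op 2 (commit): HEAD=main@B [feat=A main=B]
After op 3 (commit): HEAD=main@C [feat=A main=C]
After op 4 (checkout): HEAD=feat@A [feat=A main=C]
After op 5 (reset): HEAD=feat@C [feat=C main=C]
After op 6 (commit): HEAD=feat@D [feat=D main=C]
After op 7 (commit): HEAD=feat@E [feat=E main=C]
ancestors(D) = {A,B,C,D}; E in? no
ancestors(B) = {A,B}; B in? yes
ancestors(B) = {A,B}; E in? no
ancestors(A) = {A}; A in? yes
ancestors(D) = {A,B,C,D}; D in? yes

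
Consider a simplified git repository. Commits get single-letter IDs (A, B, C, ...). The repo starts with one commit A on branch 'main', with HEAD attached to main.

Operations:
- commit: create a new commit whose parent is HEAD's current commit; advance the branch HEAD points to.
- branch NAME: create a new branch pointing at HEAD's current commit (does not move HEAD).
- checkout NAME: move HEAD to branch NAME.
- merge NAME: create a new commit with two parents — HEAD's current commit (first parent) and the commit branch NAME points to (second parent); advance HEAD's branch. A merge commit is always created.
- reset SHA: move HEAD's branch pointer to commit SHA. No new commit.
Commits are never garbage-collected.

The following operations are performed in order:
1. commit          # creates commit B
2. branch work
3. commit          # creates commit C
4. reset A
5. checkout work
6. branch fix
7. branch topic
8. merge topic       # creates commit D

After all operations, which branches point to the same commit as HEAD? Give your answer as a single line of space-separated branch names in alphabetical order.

Answer: work

Derivation:
After op 1 (commit): HEAD=main@B [main=B]
After op 2 (branch): HEAD=main@B [main=B work=B]
After op 3 (commit): HEAD=main@C [main=C work=B]
After op 4 (reset): HEAD=main@A [main=A work=B]
After op 5 (checkout): HEAD=work@B [main=A work=B]
After op 6 (branch): HEAD=work@B [fix=B main=A work=B]
After op 7 (branch): HEAD=work@B [fix=B main=A topic=B work=B]
After op 8 (merge): HEAD=work@D [fix=B main=A topic=B work=D]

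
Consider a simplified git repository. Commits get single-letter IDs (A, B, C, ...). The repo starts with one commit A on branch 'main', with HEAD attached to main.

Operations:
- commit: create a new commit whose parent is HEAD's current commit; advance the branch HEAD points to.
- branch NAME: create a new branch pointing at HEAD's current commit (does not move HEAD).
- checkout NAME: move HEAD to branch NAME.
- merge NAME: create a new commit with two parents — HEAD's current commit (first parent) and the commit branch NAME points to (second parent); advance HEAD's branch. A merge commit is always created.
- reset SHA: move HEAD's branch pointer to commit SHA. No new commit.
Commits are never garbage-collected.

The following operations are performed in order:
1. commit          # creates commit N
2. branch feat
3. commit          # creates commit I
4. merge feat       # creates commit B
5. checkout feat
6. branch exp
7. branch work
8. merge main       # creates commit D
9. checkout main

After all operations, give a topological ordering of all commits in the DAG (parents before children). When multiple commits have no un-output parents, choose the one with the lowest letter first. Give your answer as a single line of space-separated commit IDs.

After op 1 (commit): HEAD=main@N [main=N]
After op 2 (branch): HEAD=main@N [feat=N main=N]
After op 3 (commit): HEAD=main@I [feat=N main=I]
After op 4 (merge): HEAD=main@B [feat=N main=B]
After op 5 (checkout): HEAD=feat@N [feat=N main=B]
After op 6 (branch): HEAD=feat@N [exp=N feat=N main=B]
After op 7 (branch): HEAD=feat@N [exp=N feat=N main=B work=N]
After op 8 (merge): HEAD=feat@D [exp=N feat=D main=B work=N]
After op 9 (checkout): HEAD=main@B [exp=N feat=D main=B work=N]
commit A: parents=[]
commit B: parents=['I', 'N']
commit D: parents=['N', 'B']
commit I: parents=['N']
commit N: parents=['A']

Answer: A N I B D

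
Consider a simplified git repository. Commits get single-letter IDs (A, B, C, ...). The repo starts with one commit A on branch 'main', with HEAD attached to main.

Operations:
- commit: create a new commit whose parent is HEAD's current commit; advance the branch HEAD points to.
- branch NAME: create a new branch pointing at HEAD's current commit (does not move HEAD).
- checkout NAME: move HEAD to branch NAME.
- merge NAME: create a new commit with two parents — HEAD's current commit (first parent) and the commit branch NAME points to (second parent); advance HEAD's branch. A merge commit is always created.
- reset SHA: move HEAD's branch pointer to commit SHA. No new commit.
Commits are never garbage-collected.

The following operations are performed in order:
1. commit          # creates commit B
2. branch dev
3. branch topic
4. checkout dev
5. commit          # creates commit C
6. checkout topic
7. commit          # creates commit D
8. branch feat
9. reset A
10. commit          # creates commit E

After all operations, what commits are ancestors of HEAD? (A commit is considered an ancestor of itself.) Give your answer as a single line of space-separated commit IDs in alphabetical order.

Answer: A E

Derivation:
After op 1 (commit): HEAD=main@B [main=B]
After op 2 (branch): HEAD=main@B [dev=B main=B]
After op 3 (branch): HEAD=main@B [dev=B main=B topic=B]
After op 4 (checkout): HEAD=dev@B [dev=B main=B topic=B]
After op 5 (commit): HEAD=dev@C [dev=C main=B topic=B]
After op 6 (checkout): HEAD=topic@B [dev=C main=B topic=B]
After op 7 (commit): HEAD=topic@D [dev=C main=B topic=D]
After op 8 (branch): HEAD=topic@D [dev=C feat=D main=B topic=D]
After op 9 (reset): HEAD=topic@A [dev=C feat=D main=B topic=A]
After op 10 (commit): HEAD=topic@E [dev=C feat=D main=B topic=E]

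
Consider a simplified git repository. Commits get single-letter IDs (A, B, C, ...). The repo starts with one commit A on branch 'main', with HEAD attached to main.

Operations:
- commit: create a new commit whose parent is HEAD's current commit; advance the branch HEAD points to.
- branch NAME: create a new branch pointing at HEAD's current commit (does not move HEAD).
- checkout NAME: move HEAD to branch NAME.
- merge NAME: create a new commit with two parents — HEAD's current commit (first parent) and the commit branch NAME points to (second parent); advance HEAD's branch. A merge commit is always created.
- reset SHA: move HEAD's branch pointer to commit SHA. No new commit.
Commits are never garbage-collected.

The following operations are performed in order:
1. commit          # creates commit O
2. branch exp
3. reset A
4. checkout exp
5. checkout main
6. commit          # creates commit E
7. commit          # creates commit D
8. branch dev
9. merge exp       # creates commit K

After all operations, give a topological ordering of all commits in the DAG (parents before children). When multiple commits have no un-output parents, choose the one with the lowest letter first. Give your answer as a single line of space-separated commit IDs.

After op 1 (commit): HEAD=main@O [main=O]
After op 2 (branch): HEAD=main@O [exp=O main=O]
After op 3 (reset): HEAD=main@A [exp=O main=A]
After op 4 (checkout): HEAD=exp@O [exp=O main=A]
After op 5 (checkout): HEAD=main@A [exp=O main=A]
After op 6 (commit): HEAD=main@E [exp=O main=E]
After op 7 (commit): HEAD=main@D [exp=O main=D]
After op 8 (branch): HEAD=main@D [dev=D exp=O main=D]
After op 9 (merge): HEAD=main@K [dev=D exp=O main=K]
commit A: parents=[]
commit D: parents=['E']
commit E: parents=['A']
commit K: parents=['D', 'O']
commit O: parents=['A']

Answer: A E D O K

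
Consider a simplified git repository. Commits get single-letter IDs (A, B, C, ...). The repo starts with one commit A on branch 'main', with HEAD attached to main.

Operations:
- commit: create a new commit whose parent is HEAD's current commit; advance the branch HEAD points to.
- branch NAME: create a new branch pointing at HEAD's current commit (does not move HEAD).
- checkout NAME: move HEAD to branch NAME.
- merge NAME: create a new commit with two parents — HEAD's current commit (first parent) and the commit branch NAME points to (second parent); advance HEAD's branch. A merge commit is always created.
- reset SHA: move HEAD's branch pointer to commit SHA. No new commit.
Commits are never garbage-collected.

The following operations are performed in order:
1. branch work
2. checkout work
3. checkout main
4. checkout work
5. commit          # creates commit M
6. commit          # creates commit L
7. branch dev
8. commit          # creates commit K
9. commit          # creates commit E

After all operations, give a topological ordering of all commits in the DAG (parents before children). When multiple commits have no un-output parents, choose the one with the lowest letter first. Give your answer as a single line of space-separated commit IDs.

Answer: A M L K E

Derivation:
After op 1 (branch): HEAD=main@A [main=A work=A]
After op 2 (checkout): HEAD=work@A [main=A work=A]
After op 3 (checkout): HEAD=main@A [main=A work=A]
After op 4 (checkout): HEAD=work@A [main=A work=A]
After op 5 (commit): HEAD=work@M [main=A work=M]
After op 6 (commit): HEAD=work@L [main=A work=L]
After op 7 (branch): HEAD=work@L [dev=L main=A work=L]
After op 8 (commit): HEAD=work@K [dev=L main=A work=K]
After op 9 (commit): HEAD=work@E [dev=L main=A work=E]
commit A: parents=[]
commit E: parents=['K']
commit K: parents=['L']
commit L: parents=['M']
commit M: parents=['A']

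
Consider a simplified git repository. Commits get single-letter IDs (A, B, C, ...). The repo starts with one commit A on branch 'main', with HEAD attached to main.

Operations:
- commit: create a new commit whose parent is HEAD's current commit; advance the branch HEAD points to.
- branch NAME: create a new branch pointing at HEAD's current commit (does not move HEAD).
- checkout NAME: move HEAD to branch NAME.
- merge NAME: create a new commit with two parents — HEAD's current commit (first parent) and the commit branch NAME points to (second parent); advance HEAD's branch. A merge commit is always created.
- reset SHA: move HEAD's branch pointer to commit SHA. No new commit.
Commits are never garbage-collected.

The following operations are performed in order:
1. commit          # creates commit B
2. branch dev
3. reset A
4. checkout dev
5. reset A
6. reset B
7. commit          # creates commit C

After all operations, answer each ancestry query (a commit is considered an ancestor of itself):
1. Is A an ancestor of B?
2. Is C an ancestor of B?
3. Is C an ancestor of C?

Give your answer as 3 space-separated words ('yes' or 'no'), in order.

After op 1 (commit): HEAD=main@B [main=B]
After op 2 (branch): HEAD=main@B [dev=B main=B]
After op 3 (reset): HEAD=main@A [dev=B main=A]
After op 4 (checkout): HEAD=dev@B [dev=B main=A]
After op 5 (reset): HEAD=dev@A [dev=A main=A]
After op 6 (reset): HEAD=dev@B [dev=B main=A]
After op 7 (commit): HEAD=dev@C [dev=C main=A]
ancestors(B) = {A,B}; A in? yes
ancestors(B) = {A,B}; C in? no
ancestors(C) = {A,B,C}; C in? yes

Answer: yes no yes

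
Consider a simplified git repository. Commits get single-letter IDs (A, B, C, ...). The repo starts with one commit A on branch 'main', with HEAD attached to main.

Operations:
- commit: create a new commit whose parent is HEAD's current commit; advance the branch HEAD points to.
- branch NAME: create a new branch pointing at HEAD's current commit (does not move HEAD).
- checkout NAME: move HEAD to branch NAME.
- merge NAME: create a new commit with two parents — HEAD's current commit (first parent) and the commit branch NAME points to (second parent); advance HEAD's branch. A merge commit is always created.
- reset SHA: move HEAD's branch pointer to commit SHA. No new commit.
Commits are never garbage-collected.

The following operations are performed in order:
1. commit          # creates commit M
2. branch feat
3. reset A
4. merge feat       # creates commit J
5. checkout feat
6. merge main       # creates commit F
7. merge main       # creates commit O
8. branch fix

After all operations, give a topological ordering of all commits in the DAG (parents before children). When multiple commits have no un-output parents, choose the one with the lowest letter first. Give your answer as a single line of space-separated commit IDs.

After op 1 (commit): HEAD=main@M [main=M]
After op 2 (branch): HEAD=main@M [feat=M main=M]
After op 3 (reset): HEAD=main@A [feat=M main=A]
After op 4 (merge): HEAD=main@J [feat=M main=J]
After op 5 (checkout): HEAD=feat@M [feat=M main=J]
After op 6 (merge): HEAD=feat@F [feat=F main=J]
After op 7 (merge): HEAD=feat@O [feat=O main=J]
After op 8 (branch): HEAD=feat@O [feat=O fix=O main=J]
commit A: parents=[]
commit F: parents=['M', 'J']
commit J: parents=['A', 'M']
commit M: parents=['A']
commit O: parents=['F', 'J']

Answer: A M J F O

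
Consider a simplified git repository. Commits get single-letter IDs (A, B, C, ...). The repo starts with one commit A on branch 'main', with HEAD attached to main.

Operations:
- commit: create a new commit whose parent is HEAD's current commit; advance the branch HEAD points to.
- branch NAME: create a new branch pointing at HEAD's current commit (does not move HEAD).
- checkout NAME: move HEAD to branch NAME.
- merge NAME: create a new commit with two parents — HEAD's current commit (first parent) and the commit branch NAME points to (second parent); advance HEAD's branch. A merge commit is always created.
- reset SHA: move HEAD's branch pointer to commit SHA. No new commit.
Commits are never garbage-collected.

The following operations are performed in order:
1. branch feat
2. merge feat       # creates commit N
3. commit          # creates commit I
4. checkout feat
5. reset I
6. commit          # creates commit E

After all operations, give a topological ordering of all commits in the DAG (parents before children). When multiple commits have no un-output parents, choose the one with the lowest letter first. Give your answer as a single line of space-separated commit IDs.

After op 1 (branch): HEAD=main@A [feat=A main=A]
After op 2 (merge): HEAD=main@N [feat=A main=N]
After op 3 (commit): HEAD=main@I [feat=A main=I]
After op 4 (checkout): HEAD=feat@A [feat=A main=I]
After op 5 (reset): HEAD=feat@I [feat=I main=I]
After op 6 (commit): HEAD=feat@E [feat=E main=I]
commit A: parents=[]
commit E: parents=['I']
commit I: parents=['N']
commit N: parents=['A', 'A']

Answer: A N I E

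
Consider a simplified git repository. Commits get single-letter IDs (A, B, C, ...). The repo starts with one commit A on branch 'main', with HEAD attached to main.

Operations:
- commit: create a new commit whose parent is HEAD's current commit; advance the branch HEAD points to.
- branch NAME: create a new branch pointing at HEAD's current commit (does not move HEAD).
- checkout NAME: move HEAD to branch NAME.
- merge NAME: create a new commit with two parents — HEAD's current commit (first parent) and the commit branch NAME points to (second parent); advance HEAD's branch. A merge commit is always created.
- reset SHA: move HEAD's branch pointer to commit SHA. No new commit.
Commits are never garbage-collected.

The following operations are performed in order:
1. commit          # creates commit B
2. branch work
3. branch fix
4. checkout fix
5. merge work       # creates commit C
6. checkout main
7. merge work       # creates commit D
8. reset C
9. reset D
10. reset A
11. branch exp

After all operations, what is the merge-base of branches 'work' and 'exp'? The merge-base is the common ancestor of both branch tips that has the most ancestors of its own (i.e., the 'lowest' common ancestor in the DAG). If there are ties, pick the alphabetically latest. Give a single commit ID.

Answer: A

Derivation:
After op 1 (commit): HEAD=main@B [main=B]
After op 2 (branch): HEAD=main@B [main=B work=B]
After op 3 (branch): HEAD=main@B [fix=B main=B work=B]
After op 4 (checkout): HEAD=fix@B [fix=B main=B work=B]
After op 5 (merge): HEAD=fix@C [fix=C main=B work=B]
After op 6 (checkout): HEAD=main@B [fix=C main=B work=B]
After op 7 (merge): HEAD=main@D [fix=C main=D work=B]
After op 8 (reset): HEAD=main@C [fix=C main=C work=B]
After op 9 (reset): HEAD=main@D [fix=C main=D work=B]
After op 10 (reset): HEAD=main@A [fix=C main=A work=B]
After op 11 (branch): HEAD=main@A [exp=A fix=C main=A work=B]
ancestors(work=B): ['A', 'B']
ancestors(exp=A): ['A']
common: ['A']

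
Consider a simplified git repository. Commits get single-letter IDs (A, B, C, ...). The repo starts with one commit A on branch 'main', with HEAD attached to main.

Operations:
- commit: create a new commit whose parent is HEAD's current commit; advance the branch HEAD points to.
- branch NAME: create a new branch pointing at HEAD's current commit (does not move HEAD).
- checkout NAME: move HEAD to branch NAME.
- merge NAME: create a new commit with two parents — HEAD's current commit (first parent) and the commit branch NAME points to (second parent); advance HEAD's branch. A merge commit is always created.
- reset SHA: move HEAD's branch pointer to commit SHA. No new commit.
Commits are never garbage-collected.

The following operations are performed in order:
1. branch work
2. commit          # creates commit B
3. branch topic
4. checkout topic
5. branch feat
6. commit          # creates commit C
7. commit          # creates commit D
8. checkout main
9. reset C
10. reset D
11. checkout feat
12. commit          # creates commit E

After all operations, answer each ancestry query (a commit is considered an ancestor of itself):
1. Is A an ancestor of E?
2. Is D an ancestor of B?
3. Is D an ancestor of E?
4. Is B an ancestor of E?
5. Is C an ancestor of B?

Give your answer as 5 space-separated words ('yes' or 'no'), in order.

Answer: yes no no yes no

Derivation:
After op 1 (branch): HEAD=main@A [main=A work=A]
After op 2 (commit): HEAD=main@B [main=B work=A]
After op 3 (branch): HEAD=main@B [main=B topic=B work=A]
After op 4 (checkout): HEAD=topic@B [main=B topic=B work=A]
After op 5 (branch): HEAD=topic@B [feat=B main=B topic=B work=A]
After op 6 (commit): HEAD=topic@C [feat=B main=B topic=C work=A]
After op 7 (commit): HEAD=topic@D [feat=B main=B topic=D work=A]
After op 8 (checkout): HEAD=main@B [feat=B main=B topic=D work=A]
After op 9 (reset): HEAD=main@C [feat=B main=C topic=D work=A]
After op 10 (reset): HEAD=main@D [feat=B main=D topic=D work=A]
After op 11 (checkout): HEAD=feat@B [feat=B main=D topic=D work=A]
After op 12 (commit): HEAD=feat@E [feat=E main=D topic=D work=A]
ancestors(E) = {A,B,E}; A in? yes
ancestors(B) = {A,B}; D in? no
ancestors(E) = {A,B,E}; D in? no
ancestors(E) = {A,B,E}; B in? yes
ancestors(B) = {A,B}; C in? no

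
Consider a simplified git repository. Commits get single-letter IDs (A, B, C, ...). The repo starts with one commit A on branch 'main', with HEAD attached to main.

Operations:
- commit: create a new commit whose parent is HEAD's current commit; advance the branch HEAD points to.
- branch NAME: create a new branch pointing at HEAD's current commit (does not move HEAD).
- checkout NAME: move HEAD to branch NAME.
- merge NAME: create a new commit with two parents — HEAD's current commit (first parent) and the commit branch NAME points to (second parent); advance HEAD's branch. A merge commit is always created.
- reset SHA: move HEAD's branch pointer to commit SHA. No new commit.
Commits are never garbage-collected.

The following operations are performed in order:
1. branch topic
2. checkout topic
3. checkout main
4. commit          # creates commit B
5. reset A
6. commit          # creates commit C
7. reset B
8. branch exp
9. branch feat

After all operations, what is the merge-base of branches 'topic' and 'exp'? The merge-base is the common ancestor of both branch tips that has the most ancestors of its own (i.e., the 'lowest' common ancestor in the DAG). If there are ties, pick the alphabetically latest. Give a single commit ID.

After op 1 (branch): HEAD=main@A [main=A topic=A]
After op 2 (checkout): HEAD=topic@A [main=A topic=A]
After op 3 (checkout): HEAD=main@A [main=A topic=A]
After op 4 (commit): HEAD=main@B [main=B topic=A]
After op 5 (reset): HEAD=main@A [main=A topic=A]
After op 6 (commit): HEAD=main@C [main=C topic=A]
After op 7 (reset): HEAD=main@B [main=B topic=A]
After op 8 (branch): HEAD=main@B [exp=B main=B topic=A]
After op 9 (branch): HEAD=main@B [exp=B feat=B main=B topic=A]
ancestors(topic=A): ['A']
ancestors(exp=B): ['A', 'B']
common: ['A']

Answer: A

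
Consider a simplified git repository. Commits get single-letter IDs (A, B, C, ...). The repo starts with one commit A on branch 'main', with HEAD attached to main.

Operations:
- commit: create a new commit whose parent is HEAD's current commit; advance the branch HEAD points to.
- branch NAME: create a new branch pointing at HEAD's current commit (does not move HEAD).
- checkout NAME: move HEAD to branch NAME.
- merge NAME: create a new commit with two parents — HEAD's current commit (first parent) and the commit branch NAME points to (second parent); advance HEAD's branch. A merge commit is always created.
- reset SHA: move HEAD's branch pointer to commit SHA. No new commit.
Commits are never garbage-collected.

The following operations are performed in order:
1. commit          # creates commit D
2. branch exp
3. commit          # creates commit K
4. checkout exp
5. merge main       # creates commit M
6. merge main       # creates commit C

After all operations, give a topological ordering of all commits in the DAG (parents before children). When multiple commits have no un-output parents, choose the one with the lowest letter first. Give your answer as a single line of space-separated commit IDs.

Answer: A D K M C

Derivation:
After op 1 (commit): HEAD=main@D [main=D]
After op 2 (branch): HEAD=main@D [exp=D main=D]
After op 3 (commit): HEAD=main@K [exp=D main=K]
After op 4 (checkout): HEAD=exp@D [exp=D main=K]
After op 5 (merge): HEAD=exp@M [exp=M main=K]
After op 6 (merge): HEAD=exp@C [exp=C main=K]
commit A: parents=[]
commit C: parents=['M', 'K']
commit D: parents=['A']
commit K: parents=['D']
commit M: parents=['D', 'K']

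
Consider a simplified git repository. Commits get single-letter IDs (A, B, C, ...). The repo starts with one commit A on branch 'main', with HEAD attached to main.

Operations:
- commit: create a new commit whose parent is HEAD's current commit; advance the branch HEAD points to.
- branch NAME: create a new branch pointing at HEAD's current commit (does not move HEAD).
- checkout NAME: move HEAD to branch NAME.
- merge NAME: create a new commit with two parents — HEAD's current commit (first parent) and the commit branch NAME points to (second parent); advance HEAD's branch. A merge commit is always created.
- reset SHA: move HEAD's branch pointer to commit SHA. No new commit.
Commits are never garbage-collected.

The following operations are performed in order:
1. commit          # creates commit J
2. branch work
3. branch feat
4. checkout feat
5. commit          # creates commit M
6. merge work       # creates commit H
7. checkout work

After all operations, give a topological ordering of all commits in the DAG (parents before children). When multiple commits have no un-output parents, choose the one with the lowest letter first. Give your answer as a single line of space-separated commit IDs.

Answer: A J M H

Derivation:
After op 1 (commit): HEAD=main@J [main=J]
After op 2 (branch): HEAD=main@J [main=J work=J]
After op 3 (branch): HEAD=main@J [feat=J main=J work=J]
After op 4 (checkout): HEAD=feat@J [feat=J main=J work=J]
After op 5 (commit): HEAD=feat@M [feat=M main=J work=J]
After op 6 (merge): HEAD=feat@H [feat=H main=J work=J]
After op 7 (checkout): HEAD=work@J [feat=H main=J work=J]
commit A: parents=[]
commit H: parents=['M', 'J']
commit J: parents=['A']
commit M: parents=['J']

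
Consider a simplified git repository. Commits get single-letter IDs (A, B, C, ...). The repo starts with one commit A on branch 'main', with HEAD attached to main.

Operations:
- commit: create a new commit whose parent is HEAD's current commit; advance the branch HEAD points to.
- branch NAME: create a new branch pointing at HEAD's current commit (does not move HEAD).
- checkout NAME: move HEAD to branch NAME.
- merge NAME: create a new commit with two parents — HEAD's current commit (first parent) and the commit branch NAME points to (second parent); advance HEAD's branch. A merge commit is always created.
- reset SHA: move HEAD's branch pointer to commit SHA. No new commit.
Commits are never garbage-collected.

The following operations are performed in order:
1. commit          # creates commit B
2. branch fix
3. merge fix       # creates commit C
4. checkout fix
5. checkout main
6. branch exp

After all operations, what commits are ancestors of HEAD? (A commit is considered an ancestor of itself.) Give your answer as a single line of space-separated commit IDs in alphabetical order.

Answer: A B C

Derivation:
After op 1 (commit): HEAD=main@B [main=B]
After op 2 (branch): HEAD=main@B [fix=B main=B]
After op 3 (merge): HEAD=main@C [fix=B main=C]
After op 4 (checkout): HEAD=fix@B [fix=B main=C]
After op 5 (checkout): HEAD=main@C [fix=B main=C]
After op 6 (branch): HEAD=main@C [exp=C fix=B main=C]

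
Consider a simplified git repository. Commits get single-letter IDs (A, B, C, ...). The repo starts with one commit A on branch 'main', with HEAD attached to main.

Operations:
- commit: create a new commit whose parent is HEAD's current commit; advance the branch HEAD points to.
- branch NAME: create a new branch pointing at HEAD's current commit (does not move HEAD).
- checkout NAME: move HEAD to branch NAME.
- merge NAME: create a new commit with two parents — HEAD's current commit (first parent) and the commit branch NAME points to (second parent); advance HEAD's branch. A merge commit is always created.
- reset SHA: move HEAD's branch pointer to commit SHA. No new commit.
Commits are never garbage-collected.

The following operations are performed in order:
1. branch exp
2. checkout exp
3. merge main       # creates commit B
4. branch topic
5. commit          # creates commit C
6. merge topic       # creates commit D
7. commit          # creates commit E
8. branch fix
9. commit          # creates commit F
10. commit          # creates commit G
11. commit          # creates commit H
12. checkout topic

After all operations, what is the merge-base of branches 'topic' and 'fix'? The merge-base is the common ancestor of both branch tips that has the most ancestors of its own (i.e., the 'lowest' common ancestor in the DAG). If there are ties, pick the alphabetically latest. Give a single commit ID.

After op 1 (branch): HEAD=main@A [exp=A main=A]
After op 2 (checkout): HEAD=exp@A [exp=A main=A]
After op 3 (merge): HEAD=exp@B [exp=B main=A]
After op 4 (branch): HEAD=exp@B [exp=B main=A topic=B]
After op 5 (commit): HEAD=exp@C [exp=C main=A topic=B]
After op 6 (merge): HEAD=exp@D [exp=D main=A topic=B]
After op 7 (commit): HEAD=exp@E [exp=E main=A topic=B]
After op 8 (branch): HEAD=exp@E [exp=E fix=E main=A topic=B]
After op 9 (commit): HEAD=exp@F [exp=F fix=E main=A topic=B]
After op 10 (commit): HEAD=exp@G [exp=G fix=E main=A topic=B]
After op 11 (commit): HEAD=exp@H [exp=H fix=E main=A topic=B]
After op 12 (checkout): HEAD=topic@B [exp=H fix=E main=A topic=B]
ancestors(topic=B): ['A', 'B']
ancestors(fix=E): ['A', 'B', 'C', 'D', 'E']
common: ['A', 'B']

Answer: B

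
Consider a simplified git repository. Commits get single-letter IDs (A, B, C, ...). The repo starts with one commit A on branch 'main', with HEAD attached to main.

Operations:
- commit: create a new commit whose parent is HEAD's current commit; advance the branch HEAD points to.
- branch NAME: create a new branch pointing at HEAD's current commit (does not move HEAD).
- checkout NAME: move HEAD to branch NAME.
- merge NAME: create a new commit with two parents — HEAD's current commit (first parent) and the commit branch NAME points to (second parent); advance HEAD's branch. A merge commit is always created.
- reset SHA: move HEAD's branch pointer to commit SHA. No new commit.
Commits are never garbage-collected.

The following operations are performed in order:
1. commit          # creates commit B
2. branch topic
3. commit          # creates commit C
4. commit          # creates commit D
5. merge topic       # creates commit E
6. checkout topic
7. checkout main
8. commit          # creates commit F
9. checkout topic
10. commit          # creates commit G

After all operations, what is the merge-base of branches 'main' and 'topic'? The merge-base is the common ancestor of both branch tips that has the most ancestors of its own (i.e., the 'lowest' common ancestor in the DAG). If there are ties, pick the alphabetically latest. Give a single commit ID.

After op 1 (commit): HEAD=main@B [main=B]
After op 2 (branch): HEAD=main@B [main=B topic=B]
After op 3 (commit): HEAD=main@C [main=C topic=B]
After op 4 (commit): HEAD=main@D [main=D topic=B]
After op 5 (merge): HEAD=main@E [main=E topic=B]
After op 6 (checkout): HEAD=topic@B [main=E topic=B]
After op 7 (checkout): HEAD=main@E [main=E topic=B]
After op 8 (commit): HEAD=main@F [main=F topic=B]
After op 9 (checkout): HEAD=topic@B [main=F topic=B]
After op 10 (commit): HEAD=topic@G [main=F topic=G]
ancestors(main=F): ['A', 'B', 'C', 'D', 'E', 'F']
ancestors(topic=G): ['A', 'B', 'G']
common: ['A', 'B']

Answer: B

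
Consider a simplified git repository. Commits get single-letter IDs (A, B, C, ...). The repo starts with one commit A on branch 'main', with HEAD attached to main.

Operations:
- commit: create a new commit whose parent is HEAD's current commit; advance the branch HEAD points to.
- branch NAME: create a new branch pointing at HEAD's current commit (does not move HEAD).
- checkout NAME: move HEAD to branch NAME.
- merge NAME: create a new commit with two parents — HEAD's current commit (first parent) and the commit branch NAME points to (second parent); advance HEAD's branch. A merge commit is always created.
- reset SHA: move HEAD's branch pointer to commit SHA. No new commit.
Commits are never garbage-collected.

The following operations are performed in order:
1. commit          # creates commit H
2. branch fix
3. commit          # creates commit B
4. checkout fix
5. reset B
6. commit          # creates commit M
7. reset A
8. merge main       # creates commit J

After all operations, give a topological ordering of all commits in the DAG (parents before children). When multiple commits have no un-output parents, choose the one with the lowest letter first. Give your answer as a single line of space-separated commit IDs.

Answer: A H B J M

Derivation:
After op 1 (commit): HEAD=main@H [main=H]
After op 2 (branch): HEAD=main@H [fix=H main=H]
After op 3 (commit): HEAD=main@B [fix=H main=B]
After op 4 (checkout): HEAD=fix@H [fix=H main=B]
After op 5 (reset): HEAD=fix@B [fix=B main=B]
After op 6 (commit): HEAD=fix@M [fix=M main=B]
After op 7 (reset): HEAD=fix@A [fix=A main=B]
After op 8 (merge): HEAD=fix@J [fix=J main=B]
commit A: parents=[]
commit B: parents=['H']
commit H: parents=['A']
commit J: parents=['A', 'B']
commit M: parents=['B']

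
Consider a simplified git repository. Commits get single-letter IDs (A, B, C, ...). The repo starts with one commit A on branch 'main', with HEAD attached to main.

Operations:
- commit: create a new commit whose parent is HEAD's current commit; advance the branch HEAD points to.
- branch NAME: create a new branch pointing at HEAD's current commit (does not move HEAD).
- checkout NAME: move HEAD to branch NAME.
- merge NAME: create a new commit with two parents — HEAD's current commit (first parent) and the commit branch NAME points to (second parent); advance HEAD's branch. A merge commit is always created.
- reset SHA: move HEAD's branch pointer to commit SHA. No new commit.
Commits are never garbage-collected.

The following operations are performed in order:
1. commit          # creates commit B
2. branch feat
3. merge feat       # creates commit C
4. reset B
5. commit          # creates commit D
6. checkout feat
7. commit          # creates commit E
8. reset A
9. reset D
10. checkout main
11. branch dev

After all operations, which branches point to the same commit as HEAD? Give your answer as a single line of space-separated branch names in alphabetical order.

Answer: dev feat main

Derivation:
After op 1 (commit): HEAD=main@B [main=B]
After op 2 (branch): HEAD=main@B [feat=B main=B]
After op 3 (merge): HEAD=main@C [feat=B main=C]
After op 4 (reset): HEAD=main@B [feat=B main=B]
After op 5 (commit): HEAD=main@D [feat=B main=D]
After op 6 (checkout): HEAD=feat@B [feat=B main=D]
After op 7 (commit): HEAD=feat@E [feat=E main=D]
After op 8 (reset): HEAD=feat@A [feat=A main=D]
After op 9 (reset): HEAD=feat@D [feat=D main=D]
After op 10 (checkout): HEAD=main@D [feat=D main=D]
After op 11 (branch): HEAD=main@D [dev=D feat=D main=D]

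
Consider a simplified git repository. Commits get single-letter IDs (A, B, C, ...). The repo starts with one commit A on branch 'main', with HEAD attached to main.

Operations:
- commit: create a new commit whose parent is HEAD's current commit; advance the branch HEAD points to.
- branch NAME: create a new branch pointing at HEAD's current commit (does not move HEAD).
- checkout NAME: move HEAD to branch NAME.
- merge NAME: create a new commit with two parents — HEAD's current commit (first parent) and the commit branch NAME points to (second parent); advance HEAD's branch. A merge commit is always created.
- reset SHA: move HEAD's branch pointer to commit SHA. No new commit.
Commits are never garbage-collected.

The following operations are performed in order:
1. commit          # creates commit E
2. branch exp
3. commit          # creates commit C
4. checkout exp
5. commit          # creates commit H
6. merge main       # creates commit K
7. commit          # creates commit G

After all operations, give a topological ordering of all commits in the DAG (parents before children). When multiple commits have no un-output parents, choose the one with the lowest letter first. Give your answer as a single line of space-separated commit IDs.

After op 1 (commit): HEAD=main@E [main=E]
After op 2 (branch): HEAD=main@E [exp=E main=E]
After op 3 (commit): HEAD=main@C [exp=E main=C]
After op 4 (checkout): HEAD=exp@E [exp=E main=C]
After op 5 (commit): HEAD=exp@H [exp=H main=C]
After op 6 (merge): HEAD=exp@K [exp=K main=C]
After op 7 (commit): HEAD=exp@G [exp=G main=C]
commit A: parents=[]
commit C: parents=['E']
commit E: parents=['A']
commit G: parents=['K']
commit H: parents=['E']
commit K: parents=['H', 'C']

Answer: A E C H K G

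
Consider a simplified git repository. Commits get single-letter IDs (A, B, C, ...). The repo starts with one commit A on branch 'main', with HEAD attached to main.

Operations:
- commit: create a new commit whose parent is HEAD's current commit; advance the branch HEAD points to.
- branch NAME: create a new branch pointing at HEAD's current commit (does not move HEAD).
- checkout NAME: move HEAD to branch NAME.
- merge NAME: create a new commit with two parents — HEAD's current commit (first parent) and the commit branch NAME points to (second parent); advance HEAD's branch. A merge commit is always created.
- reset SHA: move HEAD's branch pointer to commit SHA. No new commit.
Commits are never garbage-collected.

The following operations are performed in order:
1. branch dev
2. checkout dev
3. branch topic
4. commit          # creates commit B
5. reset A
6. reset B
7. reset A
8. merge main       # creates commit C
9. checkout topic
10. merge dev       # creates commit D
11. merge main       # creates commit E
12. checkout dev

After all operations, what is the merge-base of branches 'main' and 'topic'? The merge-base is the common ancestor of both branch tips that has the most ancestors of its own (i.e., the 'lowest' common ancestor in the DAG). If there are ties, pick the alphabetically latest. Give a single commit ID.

After op 1 (branch): HEAD=main@A [dev=A main=A]
After op 2 (checkout): HEAD=dev@A [dev=A main=A]
After op 3 (branch): HEAD=dev@A [dev=A main=A topic=A]
After op 4 (commit): HEAD=dev@B [dev=B main=A topic=A]
After op 5 (reset): HEAD=dev@A [dev=A main=A topic=A]
After op 6 (reset): HEAD=dev@B [dev=B main=A topic=A]
After op 7 (reset): HEAD=dev@A [dev=A main=A topic=A]
After op 8 (merge): HEAD=dev@C [dev=C main=A topic=A]
After op 9 (checkout): HEAD=topic@A [dev=C main=A topic=A]
After op 10 (merge): HEAD=topic@D [dev=C main=A topic=D]
After op 11 (merge): HEAD=topic@E [dev=C main=A topic=E]
After op 12 (checkout): HEAD=dev@C [dev=C main=A topic=E]
ancestors(main=A): ['A']
ancestors(topic=E): ['A', 'C', 'D', 'E']
common: ['A']

Answer: A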